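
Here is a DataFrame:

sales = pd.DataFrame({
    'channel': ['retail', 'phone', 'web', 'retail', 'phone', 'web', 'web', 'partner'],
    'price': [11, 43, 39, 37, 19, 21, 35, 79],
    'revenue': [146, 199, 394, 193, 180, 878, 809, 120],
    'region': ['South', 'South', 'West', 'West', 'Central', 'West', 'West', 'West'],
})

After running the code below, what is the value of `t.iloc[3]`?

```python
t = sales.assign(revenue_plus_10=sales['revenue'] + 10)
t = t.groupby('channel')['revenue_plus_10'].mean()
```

703.666666667

add column revenue_plus_10 = sales['revenue'] + 10:
   channel  price  revenue   region  revenue_plus_10
0   retail     11      146    South              156
1    phone     43      199    South              209
2      web     39      394     West              404
3   retail     37      193     West              203
4    phone     19      180  Central              190
5      web     21      878     West              888
6      web     35      809     West              819
7  partner     79      120     West              130
group by channel, mean of revenue_plus_10:
channel
partner    130.000000
phone      199.500000
retail     179.500000
web        703.666667
Name: revenue_plus_10, dtype: float64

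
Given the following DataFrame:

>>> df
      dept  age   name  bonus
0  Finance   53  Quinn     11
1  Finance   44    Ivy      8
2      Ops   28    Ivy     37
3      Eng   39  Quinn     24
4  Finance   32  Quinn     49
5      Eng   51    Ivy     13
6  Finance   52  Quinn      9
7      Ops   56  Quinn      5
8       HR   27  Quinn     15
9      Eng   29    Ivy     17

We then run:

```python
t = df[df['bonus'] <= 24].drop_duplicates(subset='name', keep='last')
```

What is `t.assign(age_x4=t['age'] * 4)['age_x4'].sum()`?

224

filter rows where bonus <= 24:
      dept  age   name  bonus
0  Finance   53  Quinn     11
1  Finance   44    Ivy      8
3      Eng   39  Quinn     24
5      Eng   51    Ivy     13
6  Finance   52  Quinn      9
7      Ops   56  Quinn      5
8       HR   27  Quinn     15
9      Eng   29    Ivy     17
drop duplicate name (keep=last):
  dept  age   name  bonus
8   HR   27  Quinn     15
9  Eng   29    Ivy     17
add column age_x4 = t['age'] * 4:
  dept  age   name  bonus  age_x4
8   HR   27  Quinn     15     108
9  Eng   29    Ivy     17     116
So sum() = 224.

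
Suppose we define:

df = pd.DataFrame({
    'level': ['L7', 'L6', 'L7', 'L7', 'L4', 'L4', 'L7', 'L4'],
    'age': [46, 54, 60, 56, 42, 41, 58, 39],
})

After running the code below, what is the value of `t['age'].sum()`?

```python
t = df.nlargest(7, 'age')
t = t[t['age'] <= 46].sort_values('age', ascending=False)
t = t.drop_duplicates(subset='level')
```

take 7 rows with largest age:
  level  age
2    L7   60
6    L7   58
3    L7   56
1    L6   54
0    L7   46
4    L4   42
5    L4   41
filter rows where age <= 46:
  level  age
0    L7   46
4    L4   42
5    L4   41
sort by age descending:
  level  age
0    L7   46
4    L4   42
5    L4   41
drop duplicate level (keep=first):
  level  age
0    L7   46
4    L4   42
Then the sum of column 'age': 88

88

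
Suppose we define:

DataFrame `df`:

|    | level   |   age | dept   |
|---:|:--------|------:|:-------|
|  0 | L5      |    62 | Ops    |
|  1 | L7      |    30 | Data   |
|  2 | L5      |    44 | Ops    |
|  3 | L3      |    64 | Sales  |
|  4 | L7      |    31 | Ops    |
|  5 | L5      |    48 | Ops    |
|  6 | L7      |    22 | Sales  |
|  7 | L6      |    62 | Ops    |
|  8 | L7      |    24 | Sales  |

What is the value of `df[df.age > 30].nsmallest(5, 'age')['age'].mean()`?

filter rows where age > 30:
  level  age   dept
0    L5   62    Ops
2    L5   44    Ops
3    L3   64  Sales
4    L7   31    Ops
5    L5   48    Ops
7    L6   62    Ops
take 5 rows with smallest age:
  level  age dept
4    L7   31  Ops
2    L5   44  Ops
5    L5   48  Ops
0    L5   62  Ops
7    L6   62  Ops
Then the mean of column 'age': 49.4

49.4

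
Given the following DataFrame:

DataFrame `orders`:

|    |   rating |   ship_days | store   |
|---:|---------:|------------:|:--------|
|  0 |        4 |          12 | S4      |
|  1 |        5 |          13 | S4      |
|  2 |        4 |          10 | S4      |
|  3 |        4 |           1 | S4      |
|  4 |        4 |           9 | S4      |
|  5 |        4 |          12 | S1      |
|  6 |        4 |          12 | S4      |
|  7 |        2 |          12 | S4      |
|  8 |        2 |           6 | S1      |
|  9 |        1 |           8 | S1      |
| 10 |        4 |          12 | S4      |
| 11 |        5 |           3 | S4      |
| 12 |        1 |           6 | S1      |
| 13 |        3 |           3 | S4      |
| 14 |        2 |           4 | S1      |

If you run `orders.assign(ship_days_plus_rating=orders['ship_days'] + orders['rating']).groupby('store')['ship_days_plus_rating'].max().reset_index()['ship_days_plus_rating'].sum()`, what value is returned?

34

add column ship_days_plus_rating = orders['ship_days'] + orders['rating']:
    rating  ship_days store  ship_days_plus_rating
0        4         12    S4                     16
1        5         13    S4                     18
2        4         10    S4                     14
3        4          1    S4                      5
4        4          9    S4                     13
5        4         12    S1                     16
6        4         12    S4                     16
7        2         12    S4                     14
8        2          6    S1                      8
9        1          8    S1                      9
10       4         12    S4                     16
11       5          3    S4                      8
12       1          6    S1                      7
13       3          3    S4                      6
14       2          4    S1                      6
group by store, max of ship_days_plus_rating:
store
S1    16
S4    18
Name: ship_days_plus_rating, dtype: int64
reset_index():
  store  ship_days_plus_rating
0    S1                     16
1    S4                     18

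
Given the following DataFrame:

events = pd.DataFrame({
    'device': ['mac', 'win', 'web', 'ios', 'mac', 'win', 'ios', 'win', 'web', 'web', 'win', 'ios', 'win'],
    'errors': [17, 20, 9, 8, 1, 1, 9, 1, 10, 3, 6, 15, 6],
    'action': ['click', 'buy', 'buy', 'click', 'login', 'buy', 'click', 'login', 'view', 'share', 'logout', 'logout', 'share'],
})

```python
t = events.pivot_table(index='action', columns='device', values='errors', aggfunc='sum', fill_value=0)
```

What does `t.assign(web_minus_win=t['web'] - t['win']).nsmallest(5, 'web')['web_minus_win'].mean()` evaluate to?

pivot: rows=action, cols=device, sum(errors):
device  ios  mac  web  win
action                    
buy       0    0    9   21
click    17   17    0    0
login     0    1    0    1
logout   15    0    0    6
share     0    0    3    6
view      0    0   10    0
add column web_minus_win = t['web'] - t['win']:
device  ios  mac  web  win  web_minus_win
action                                   
buy       0    0    9   21            -12
click    17   17    0    0              0
login     0    1    0    1             -1
logout   15    0    0    6             -6
share     0    0    3    6             -3
view      0    0   10    0             10
take 5 rows with smallest web:
device  ios  mac  web  win  web_minus_win
action                                   
click    17   17    0    0              0
login     0    1    0    1             -1
logout   15    0    0    6             -6
share     0    0    3    6             -3
buy       0    0    9   21            -12

-4.4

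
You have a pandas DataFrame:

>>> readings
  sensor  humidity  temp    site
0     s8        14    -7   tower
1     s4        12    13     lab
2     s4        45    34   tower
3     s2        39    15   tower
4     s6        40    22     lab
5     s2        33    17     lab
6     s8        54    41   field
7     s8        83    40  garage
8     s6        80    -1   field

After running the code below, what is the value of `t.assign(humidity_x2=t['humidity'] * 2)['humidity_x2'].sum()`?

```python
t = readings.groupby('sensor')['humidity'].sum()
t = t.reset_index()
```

group by sensor, sum of humidity:
sensor
s2     72
s4     57
s6    120
s8    151
Name: humidity, dtype: int64
reset_index():
  sensor  humidity
0     s2        72
1     s4        57
2     s6       120
3     s8       151
add column humidity_x2 = t['humidity'] * 2:
  sensor  humidity  humidity_x2
0     s2        72          144
1     s4        57          114
2     s6       120          240
3     s8       151          302

800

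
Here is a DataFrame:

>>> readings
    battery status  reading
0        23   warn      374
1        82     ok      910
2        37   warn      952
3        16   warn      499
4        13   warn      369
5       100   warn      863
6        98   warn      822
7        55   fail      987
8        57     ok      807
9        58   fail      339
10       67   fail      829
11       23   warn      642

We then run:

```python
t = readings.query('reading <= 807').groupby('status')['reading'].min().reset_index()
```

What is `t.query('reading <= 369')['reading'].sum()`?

708

filter rows where reading <= 807:
    battery status  reading
0        23   warn      374
3        16   warn      499
4        13   warn      369
8        57     ok      807
9        58   fail      339
11       23   warn      642
group by status, min of reading:
status
fail    339
ok      807
warn    369
Name: reading, dtype: int64
reset_index():
  status  reading
0   fail      339
1     ok      807
2   warn      369
filter rows where reading <= 369:
  status  reading
0   fail      339
2   warn      369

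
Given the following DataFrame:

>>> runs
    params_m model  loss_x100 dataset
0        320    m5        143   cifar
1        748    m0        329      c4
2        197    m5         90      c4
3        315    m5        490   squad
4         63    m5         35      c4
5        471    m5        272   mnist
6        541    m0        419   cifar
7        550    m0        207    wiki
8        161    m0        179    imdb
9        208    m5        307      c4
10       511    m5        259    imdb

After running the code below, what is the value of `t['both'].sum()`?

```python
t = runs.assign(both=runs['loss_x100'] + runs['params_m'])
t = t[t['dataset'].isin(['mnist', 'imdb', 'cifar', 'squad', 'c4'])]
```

add column both = runs['loss_x100'] + runs['params_m']:
    params_m model  loss_x100 dataset  both
0        320    m5        143   cifar   463
1        748    m0        329      c4  1077
2        197    m5         90      c4   287
3        315    m5        490   squad   805
4         63    m5         35      c4    98
5        471    m5        272   mnist   743
6        541    m0        419   cifar   960
7        550    m0        207    wiki   757
8        161    m0        179    imdb   340
9        208    m5        307      c4   515
10       511    m5        259    imdb   770
filter rows where dataset in ['mnist', 'imdb', 'cifar', 'squad', 'c4']:
    params_m model  loss_x100 dataset  both
0        320    m5        143   cifar   463
1        748    m0        329      c4  1077
2        197    m5         90      c4   287
3        315    m5        490   squad   805
4         63    m5         35      c4    98
5        471    m5        272   mnist   743
6        541    m0        419   cifar   960
8        161    m0        179    imdb   340
9        208    m5        307      c4   515
10       511    m5        259    imdb   770

6058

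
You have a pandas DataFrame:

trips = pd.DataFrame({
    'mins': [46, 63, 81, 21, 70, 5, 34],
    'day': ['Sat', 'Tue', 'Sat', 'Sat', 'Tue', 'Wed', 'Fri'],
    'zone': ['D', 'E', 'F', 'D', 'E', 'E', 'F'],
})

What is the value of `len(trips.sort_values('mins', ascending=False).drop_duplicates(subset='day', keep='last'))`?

sort by mins descending:
   mins  day zone
2    81  Sat    F
4    70  Tue    E
1    63  Tue    E
0    46  Sat    D
6    34  Fri    F
3    21  Sat    D
5     5  Wed    E
drop duplicate day (keep=last):
   mins  day zone
1    63  Tue    E
6    34  Fri    F
3    21  Sat    D
5     5  Wed    E
Hence 4.

4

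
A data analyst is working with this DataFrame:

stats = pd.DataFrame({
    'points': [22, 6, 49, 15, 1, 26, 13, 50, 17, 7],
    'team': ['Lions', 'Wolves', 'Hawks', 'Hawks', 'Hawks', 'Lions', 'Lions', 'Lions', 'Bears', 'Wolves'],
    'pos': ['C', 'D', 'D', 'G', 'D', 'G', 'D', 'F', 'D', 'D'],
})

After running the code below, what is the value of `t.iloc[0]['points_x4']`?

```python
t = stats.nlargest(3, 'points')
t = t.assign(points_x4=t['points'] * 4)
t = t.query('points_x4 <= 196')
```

take 3 rows with largest points:
   points   team pos
7      50  Lions   F
2      49  Hawks   D
5      26  Lions   G
add column points_x4 = t['points'] * 4:
   points   team pos  points_x4
7      50  Lions   F        200
2      49  Hawks   D        196
5      26  Lions   G        104
filter rows where points_x4 <= 196:
   points   team pos  points_x4
2      49  Hawks   D        196
5      26  Lions   G        104

196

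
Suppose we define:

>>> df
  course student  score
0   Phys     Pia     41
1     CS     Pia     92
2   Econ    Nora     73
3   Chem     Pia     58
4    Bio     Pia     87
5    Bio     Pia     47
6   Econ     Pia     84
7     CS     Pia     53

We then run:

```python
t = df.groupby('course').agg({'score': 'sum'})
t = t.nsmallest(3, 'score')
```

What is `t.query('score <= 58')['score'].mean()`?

group by course, sum of score:
        score
course       
Bio       134
CS        145
Chem       58
Econ      157
Phys       41
take 3 rows with smallest score:
        score
course       
Phys       41
Chem       58
Bio       134
filter rows where score <= 58:
        score
course       
Phys       41
Chem       58

49.5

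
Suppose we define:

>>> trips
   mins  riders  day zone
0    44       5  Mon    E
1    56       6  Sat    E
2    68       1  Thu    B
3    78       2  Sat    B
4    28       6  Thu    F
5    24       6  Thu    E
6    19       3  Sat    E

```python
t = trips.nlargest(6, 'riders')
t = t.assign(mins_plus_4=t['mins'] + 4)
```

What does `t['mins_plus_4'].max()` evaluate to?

take 6 rows with largest riders:
   mins  riders  day zone
1    56       6  Sat    E
4    28       6  Thu    F
5    24       6  Thu    E
0    44       5  Mon    E
6    19       3  Sat    E
3    78       2  Sat    B
add column mins_plus_4 = t['mins'] + 4:
   mins  riders  day zone  mins_plus_4
1    56       6  Sat    E           60
4    28       6  Thu    F           32
5    24       6  Thu    E           28
0    44       5  Mon    E           48
6    19       3  Sat    E           23
3    78       2  Sat    B           82
max of column 'mins_plus_4' → 82

82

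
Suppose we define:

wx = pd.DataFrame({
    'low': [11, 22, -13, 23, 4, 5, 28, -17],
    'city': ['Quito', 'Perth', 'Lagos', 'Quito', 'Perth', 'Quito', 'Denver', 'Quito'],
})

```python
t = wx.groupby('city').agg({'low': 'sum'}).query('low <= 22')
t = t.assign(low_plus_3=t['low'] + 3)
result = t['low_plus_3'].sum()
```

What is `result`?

15

group by city, sum of low:
        low
city       
Denver   28
Lagos   -13
Perth    26
Quito    22
filter rows where low <= 22:
       low
city      
Lagos  -13
Quito   22
add column low_plus_3 = t['low'] + 3:
       low  low_plus_3
city                  
Lagos  -13         -10
Quito   22          25
Then the sum of column 'low_plus_3': 15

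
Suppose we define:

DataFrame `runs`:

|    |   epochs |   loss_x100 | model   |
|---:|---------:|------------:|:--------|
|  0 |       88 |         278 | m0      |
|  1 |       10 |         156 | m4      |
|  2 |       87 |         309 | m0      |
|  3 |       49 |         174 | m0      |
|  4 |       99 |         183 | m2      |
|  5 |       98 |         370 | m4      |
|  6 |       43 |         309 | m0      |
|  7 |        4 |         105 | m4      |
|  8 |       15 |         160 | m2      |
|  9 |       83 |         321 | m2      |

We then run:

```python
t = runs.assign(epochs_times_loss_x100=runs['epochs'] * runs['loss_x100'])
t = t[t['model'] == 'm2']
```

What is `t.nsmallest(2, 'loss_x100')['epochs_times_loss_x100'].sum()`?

add column epochs_times_loss_x100 = runs['epochs'] * runs['loss_x100']:
   epochs  loss_x100 model  epochs_times_loss_x100
0      88        278    m0                   24464
1      10        156    m4                    1560
2      87        309    m0                   26883
3      49        174    m0                    8526
4      99        183    m2                   18117
5      98        370    m4                   36260
6      43        309    m0                   13287
7       4        105    m4                     420
8      15        160    m2                    2400
9      83        321    m2                   26643
filter rows where model == 'm2':
   epochs  loss_x100 model  epochs_times_loss_x100
4      99        183    m2                   18117
8      15        160    m2                    2400
9      83        321    m2                   26643
take 2 rows with smallest loss_x100:
   epochs  loss_x100 model  epochs_times_loss_x100
8      15        160    m2                    2400
4      99        183    m2                   18117

20517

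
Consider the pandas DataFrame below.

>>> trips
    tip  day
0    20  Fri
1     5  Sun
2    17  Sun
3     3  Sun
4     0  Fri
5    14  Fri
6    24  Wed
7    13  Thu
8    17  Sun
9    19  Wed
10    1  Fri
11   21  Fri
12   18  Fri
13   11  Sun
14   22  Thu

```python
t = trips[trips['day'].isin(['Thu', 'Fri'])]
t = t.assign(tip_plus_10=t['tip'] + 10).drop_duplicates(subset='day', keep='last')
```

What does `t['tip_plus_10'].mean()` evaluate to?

30.0

filter rows where day in ['Thu', 'Fri']:
    tip  day
0    20  Fri
4     0  Fri
5    14  Fri
7    13  Thu
10    1  Fri
11   21  Fri
12   18  Fri
14   22  Thu
add column tip_plus_10 = t['tip'] + 10:
    tip  day  tip_plus_10
0    20  Fri           30
4     0  Fri           10
5    14  Fri           24
7    13  Thu           23
10    1  Fri           11
11   21  Fri           31
12   18  Fri           28
14   22  Thu           32
drop duplicate day (keep=last):
    tip  day  tip_plus_10
12   18  Fri           28
14   22  Thu           32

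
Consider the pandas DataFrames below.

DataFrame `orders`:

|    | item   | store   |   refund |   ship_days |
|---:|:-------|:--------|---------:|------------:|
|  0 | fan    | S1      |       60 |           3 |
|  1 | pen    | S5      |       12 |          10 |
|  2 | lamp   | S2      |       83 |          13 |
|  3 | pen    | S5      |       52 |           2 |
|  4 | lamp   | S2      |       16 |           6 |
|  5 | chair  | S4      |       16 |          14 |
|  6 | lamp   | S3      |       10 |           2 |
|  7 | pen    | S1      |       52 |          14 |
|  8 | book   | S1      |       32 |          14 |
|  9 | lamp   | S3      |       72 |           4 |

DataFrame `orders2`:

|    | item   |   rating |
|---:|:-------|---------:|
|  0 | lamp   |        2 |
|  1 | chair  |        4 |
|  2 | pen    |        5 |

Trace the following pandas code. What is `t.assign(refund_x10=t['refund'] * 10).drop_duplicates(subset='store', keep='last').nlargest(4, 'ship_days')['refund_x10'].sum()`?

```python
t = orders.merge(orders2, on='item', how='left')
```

merge on 'item' (how='left') → 10 rows:
    item store  refund  ship_days  rating
0    fan    S1      60          3     NaN
1    pen    S5      12         10     5.0
2   lamp    S2      83         13     2.0
3    pen    S5      52          2     5.0
4   lamp    S2      16          6     2.0
5  chair    S4      16         14     4.0
6   lamp    S3      10          2     2.0
7    pen    S1      52         14     5.0
8   book    S1      32         14     NaN
9   lamp    S3      72          4     2.0
add column refund_x10 = t['refund'] * 10:
    item store  refund  ship_days  rating  refund_x10
0    fan    S1      60          3     NaN         600
1    pen    S5      12         10     5.0         120
2   lamp    S2      83         13     2.0         830
3    pen    S5      52          2     5.0         520
4   lamp    S2      16          6     2.0         160
5  chair    S4      16         14     4.0         160
6   lamp    S3      10          2     2.0         100
7    pen    S1      52         14     5.0         520
8   book    S1      32         14     NaN         320
9   lamp    S3      72          4     2.0         720
drop duplicate store (keep=last):
    item store  refund  ship_days  rating  refund_x10
3    pen    S5      52          2     5.0         520
4   lamp    S2      16          6     2.0         160
5  chair    S4      16         14     4.0         160
8   book    S1      32         14     NaN         320
9   lamp    S3      72          4     2.0         720
take 4 rows with largest ship_days:
    item store  refund  ship_days  rating  refund_x10
5  chair    S4      16         14     4.0         160
8   book    S1      32         14     NaN         320
4   lamp    S2      16          6     2.0         160
9   lamp    S3      72          4     2.0         720

1360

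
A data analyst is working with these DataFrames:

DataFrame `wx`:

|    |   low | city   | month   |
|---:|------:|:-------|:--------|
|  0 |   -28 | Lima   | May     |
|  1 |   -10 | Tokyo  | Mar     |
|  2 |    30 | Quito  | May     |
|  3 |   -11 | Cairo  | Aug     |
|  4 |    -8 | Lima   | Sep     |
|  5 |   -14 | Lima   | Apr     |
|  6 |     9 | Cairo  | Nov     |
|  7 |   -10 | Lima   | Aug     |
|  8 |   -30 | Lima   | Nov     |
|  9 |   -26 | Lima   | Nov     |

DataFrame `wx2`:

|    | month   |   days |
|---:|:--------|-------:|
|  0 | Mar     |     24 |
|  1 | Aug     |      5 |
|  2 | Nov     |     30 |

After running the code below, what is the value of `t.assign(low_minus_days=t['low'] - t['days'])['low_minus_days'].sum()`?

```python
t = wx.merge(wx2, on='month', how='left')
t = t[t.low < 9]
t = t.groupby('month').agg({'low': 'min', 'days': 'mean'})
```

-110.0

merge on 'month' (how='left') → 10 rows:
   low   city month  days
0  -28   Lima   May   NaN
1  -10  Tokyo   Mar  24.0
2   30  Quito   May   NaN
3  -11  Cairo   Aug   5.0
4   -8   Lima   Sep   NaN
5  -14   Lima   Apr   NaN
6    9  Cairo   Nov  30.0
7  -10   Lima   Aug   5.0
8  -30   Lima   Nov  30.0
9  -26   Lima   Nov  30.0
filter rows where low < 9:
   low   city month  days
0  -28   Lima   May   NaN
1  -10  Tokyo   Mar  24.0
3  -11  Cairo   Aug   5.0
4   -8   Lima   Sep   NaN
5  -14   Lima   Apr   NaN
7  -10   Lima   Aug   5.0
8  -30   Lima   Nov  30.0
9  -26   Lima   Nov  30.0
group by month: min(low), mean(days):
       low  days
month           
Apr    -14   NaN
Aug    -11   5.0
Mar    -10  24.0
May    -28   NaN
Nov    -30  30.0
Sep     -8   NaN
add column low_minus_days = t['low'] - t['days']:
       low  days  low_minus_days
month                           
Apr    -14   NaN             NaN
Aug    -11   5.0           -16.0
Mar    -10  24.0           -34.0
May    -28   NaN             NaN
Nov    -30  30.0           -60.0
Sep     -8   NaN             NaN
Then the sum of column 'low_minus_days': -110.0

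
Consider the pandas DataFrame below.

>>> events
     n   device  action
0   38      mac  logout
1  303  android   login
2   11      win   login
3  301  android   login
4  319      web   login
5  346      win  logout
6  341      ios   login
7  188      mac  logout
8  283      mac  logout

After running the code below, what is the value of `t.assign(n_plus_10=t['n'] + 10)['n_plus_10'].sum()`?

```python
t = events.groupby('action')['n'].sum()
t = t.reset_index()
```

group by action, sum of n:
action
login     1275
logout     855
Name: n, dtype: int64
reset_index():
   action     n
0   login  1275
1  logout   855
add column n_plus_10 = t['n'] + 10:
   action     n  n_plus_10
0   login  1275       1285
1  logout   855        865
Then the sum of column 'n_plus_10': 2150

2150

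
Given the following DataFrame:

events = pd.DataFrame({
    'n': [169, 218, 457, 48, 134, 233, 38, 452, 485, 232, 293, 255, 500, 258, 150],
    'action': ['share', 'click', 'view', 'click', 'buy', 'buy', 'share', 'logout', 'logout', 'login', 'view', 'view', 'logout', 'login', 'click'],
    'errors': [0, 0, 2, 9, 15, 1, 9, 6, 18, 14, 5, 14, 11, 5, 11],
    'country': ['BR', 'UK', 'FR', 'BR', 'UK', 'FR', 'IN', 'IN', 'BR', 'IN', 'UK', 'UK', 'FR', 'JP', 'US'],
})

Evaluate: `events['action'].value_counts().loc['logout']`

value_counts of action:
action
click     3
view      3
logout    3
share     2
buy       2
login     2
Name: count, dtype: int64
So loc['logout'] = 3.

3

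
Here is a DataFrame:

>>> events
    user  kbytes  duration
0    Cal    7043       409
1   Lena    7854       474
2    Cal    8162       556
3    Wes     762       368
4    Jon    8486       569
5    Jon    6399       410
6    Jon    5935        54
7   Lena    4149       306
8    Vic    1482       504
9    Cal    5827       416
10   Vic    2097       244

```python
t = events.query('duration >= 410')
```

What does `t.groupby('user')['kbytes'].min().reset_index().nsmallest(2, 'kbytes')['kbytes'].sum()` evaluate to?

7309

filter rows where duration >= 410:
   user  kbytes  duration
1  Lena    7854       474
2   Cal    8162       556
4   Jon    8486       569
5   Jon    6399       410
8   Vic    1482       504
9   Cal    5827       416
group by user, min of kbytes:
user
Cal     5827
Jon     6399
Lena    7854
Vic     1482
Name: kbytes, dtype: int64
reset_index():
   user  kbytes
0   Cal    5827
1   Jon    6399
2  Lena    7854
3   Vic    1482
take 2 rows with smallest kbytes:
  user  kbytes
3  Vic    1482
0  Cal    5827
Finally, sum of column 'kbytes' = 7309.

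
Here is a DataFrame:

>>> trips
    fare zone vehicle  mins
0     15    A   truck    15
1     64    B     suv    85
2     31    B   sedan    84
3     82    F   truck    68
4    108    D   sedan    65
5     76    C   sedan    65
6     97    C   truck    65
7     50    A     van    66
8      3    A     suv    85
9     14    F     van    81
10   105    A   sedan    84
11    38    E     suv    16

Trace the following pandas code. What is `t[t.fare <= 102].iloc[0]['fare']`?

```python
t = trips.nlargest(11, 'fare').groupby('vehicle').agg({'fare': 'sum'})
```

102

take 11 rows with largest fare:
    fare zone vehicle  mins
4    108    D   sedan    65
10   105    A   sedan    84
6     97    C   truck    65
3     82    F   truck    68
5     76    C   sedan    65
1     64    B     suv    85
7     50    A     van    66
11    38    E     suv    16
2     31    B   sedan    84
0     15    A   truck    15
9     14    F     van    81
group by vehicle, sum of fare:
         fare
vehicle      
sedan     320
suv       102
truck     194
van        64
filter rows where fare <= 102:
         fare
vehicle      
suv       102
van        64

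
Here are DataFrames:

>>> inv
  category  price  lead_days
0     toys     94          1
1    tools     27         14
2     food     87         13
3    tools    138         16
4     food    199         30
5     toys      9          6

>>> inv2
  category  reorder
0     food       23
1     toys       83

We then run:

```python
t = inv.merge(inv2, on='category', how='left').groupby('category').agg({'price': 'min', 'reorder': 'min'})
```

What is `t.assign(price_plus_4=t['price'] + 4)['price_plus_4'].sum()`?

merge on 'category' (how='left') → 6 rows:
  category  price  lead_days  reorder
0     toys     94          1     83.0
1    tools     27         14      NaN
2     food     87         13     23.0
3    tools    138         16      NaN
4     food    199         30     23.0
5     toys      9          6     83.0
group by category: min(price), min(reorder):
          price  reorder
category                
food         87     23.0
tools        27      NaN
toys          9     83.0
add column price_plus_4 = t['price'] + 4:
          price  reorder  price_plus_4
category                              
food         87     23.0            91
tools        27      NaN            31
toys          9     83.0            13
Reading off the sum of column 'price_plus_4', we get 135.

135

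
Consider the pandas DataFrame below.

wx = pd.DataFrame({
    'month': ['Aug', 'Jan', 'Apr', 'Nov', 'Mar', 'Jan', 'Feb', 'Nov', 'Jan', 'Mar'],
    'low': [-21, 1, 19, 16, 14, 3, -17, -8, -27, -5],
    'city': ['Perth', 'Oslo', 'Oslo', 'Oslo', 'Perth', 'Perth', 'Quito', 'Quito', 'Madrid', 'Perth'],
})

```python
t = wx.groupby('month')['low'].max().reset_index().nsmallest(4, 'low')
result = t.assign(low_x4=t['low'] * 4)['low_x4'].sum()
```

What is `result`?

-84

group by month, max of low:
month
Apr    19
Aug   -21
Feb   -17
Jan     3
Mar    14
Nov    16
Name: low, dtype: int64
reset_index():
  month  low
0   Apr   19
1   Aug  -21
2   Feb  -17
3   Jan    3
4   Mar   14
5   Nov   16
take 4 rows with smallest low:
  month  low
1   Aug  -21
2   Feb  -17
3   Jan    3
4   Mar   14
add column low_x4 = t['low'] * 4:
  month  low  low_x4
1   Aug  -21     -84
2   Feb  -17     -68
3   Jan    3      12
4   Mar   14      56
Taking the sum of column 'low_x4' gives -84.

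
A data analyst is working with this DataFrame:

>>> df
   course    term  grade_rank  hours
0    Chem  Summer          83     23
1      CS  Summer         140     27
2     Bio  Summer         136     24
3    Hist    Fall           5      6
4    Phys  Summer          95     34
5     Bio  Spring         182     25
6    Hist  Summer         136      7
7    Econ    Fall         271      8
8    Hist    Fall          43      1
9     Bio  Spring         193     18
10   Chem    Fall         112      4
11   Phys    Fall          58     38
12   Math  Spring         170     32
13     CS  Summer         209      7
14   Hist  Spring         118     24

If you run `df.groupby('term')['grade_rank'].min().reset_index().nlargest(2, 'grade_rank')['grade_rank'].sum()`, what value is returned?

201

group by term, min of grade_rank:
term
Fall        5
Spring    118
Summer     83
Name: grade_rank, dtype: int64
reset_index():
     term  grade_rank
0    Fall           5
1  Spring         118
2  Summer          83
take 2 rows with largest grade_rank:
     term  grade_rank
1  Spring         118
2  Summer          83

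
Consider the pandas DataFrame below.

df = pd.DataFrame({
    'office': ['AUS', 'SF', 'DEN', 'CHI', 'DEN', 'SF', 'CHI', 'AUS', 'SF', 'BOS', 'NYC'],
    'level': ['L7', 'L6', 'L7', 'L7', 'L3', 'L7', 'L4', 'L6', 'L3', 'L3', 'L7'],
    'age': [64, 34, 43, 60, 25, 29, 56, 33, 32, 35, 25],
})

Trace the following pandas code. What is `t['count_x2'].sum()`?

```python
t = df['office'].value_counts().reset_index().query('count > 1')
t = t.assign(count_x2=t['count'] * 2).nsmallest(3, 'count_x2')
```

12

value_counts of office:
office
SF     3
AUS    2
DEN    2
CHI    2
BOS    1
NYC    1
Name: count, dtype: int64
reset_index():
  office  count
0     SF      3
1    AUS      2
2    DEN      2
3    CHI      2
4    BOS      1
5    NYC      1
filter rows where count > 1:
  office  count
0     SF      3
1    AUS      2
2    DEN      2
3    CHI      2
add column count_x2 = t['count'] * 2:
  office  count  count_x2
0     SF      3         6
1    AUS      2         4
2    DEN      2         4
3    CHI      2         4
take 3 rows with smallest count_x2:
  office  count  count_x2
1    AUS      2         4
2    DEN      2         4
3    CHI      2         4
The sum of column 'count_x2' is 12.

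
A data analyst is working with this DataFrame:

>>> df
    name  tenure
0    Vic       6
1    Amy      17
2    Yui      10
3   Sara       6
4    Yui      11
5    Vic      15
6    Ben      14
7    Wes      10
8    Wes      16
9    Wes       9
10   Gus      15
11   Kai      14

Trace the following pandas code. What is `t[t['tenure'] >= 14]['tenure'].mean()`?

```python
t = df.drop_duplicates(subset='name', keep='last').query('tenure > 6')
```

15.0

drop duplicate name (keep=last):
    name  tenure
1    Amy      17
3   Sara       6
4    Yui      11
5    Vic      15
6    Ben      14
9    Wes       9
10   Gus      15
11   Kai      14
filter rows where tenure > 6:
   name  tenure
1   Amy      17
4   Yui      11
5   Vic      15
6   Ben      14
9   Wes       9
10  Gus      15
11  Kai      14
filter rows where tenure >= 14:
   name  tenure
1   Amy      17
5   Vic      15
6   Ben      14
10  Gus      15
11  Kai      14
So mean() = 15.0.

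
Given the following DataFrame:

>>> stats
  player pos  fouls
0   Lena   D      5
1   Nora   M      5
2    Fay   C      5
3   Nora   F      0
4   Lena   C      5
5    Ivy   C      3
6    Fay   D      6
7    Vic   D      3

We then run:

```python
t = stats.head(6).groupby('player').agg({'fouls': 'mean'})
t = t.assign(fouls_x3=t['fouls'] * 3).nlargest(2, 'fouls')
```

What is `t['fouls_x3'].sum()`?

take first 6 rows:
  player pos  fouls
0   Lena   D      5
1   Nora   M      5
2    Fay   C      5
3   Nora   F      0
4   Lena   C      5
5    Ivy   C      3
group by player, mean of fouls:
        fouls
player       
Fay       5.0
Ivy       3.0
Lena      5.0
Nora      2.5
add column fouls_x3 = t['fouls'] * 3:
        fouls  fouls_x3
player                 
Fay       5.0      15.0
Ivy       3.0       9.0
Lena      5.0      15.0
Nora      2.5       7.5
take 2 rows with largest fouls:
        fouls  fouls_x3
player                 
Fay       5.0      15.0
Lena      5.0      15.0
So sum() = 30.0.

30.0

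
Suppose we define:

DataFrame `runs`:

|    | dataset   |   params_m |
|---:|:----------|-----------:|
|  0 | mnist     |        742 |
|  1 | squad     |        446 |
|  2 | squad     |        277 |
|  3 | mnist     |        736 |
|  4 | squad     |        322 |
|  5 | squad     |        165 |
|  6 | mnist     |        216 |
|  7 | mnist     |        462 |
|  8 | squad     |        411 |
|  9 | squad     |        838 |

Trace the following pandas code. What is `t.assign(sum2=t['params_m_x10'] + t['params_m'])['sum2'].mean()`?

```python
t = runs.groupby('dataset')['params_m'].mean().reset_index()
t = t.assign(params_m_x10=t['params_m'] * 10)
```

5218.58333333

group by dataset, mean of params_m:
dataset
mnist    539.000000
squad    409.833333
Name: params_m, dtype: float64
reset_index():
  dataset    params_m
0   mnist  539.000000
1   squad  409.833333
add column params_m_x10 = t['params_m'] * 10:
  dataset    params_m  params_m_x10
0   mnist  539.000000   5390.000000
1   squad  409.833333   4098.333333
add column sum2 = t['params_m_x10'] + t['params_m']:
  dataset    params_m  params_m_x10         sum2
0   mnist  539.000000   5390.000000  5929.000000
1   squad  409.833333   4098.333333  4508.166667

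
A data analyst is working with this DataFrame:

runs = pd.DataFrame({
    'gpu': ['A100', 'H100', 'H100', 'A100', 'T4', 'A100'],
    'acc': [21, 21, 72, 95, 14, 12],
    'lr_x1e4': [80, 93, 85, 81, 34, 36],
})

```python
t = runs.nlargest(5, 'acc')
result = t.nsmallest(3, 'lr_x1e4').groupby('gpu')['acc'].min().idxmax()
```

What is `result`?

take 5 rows with largest acc:
    gpu  acc  lr_x1e4
3  A100   95       81
2  H100   72       85
0  A100   21       80
1  H100   21       93
4    T4   14       34
take 3 rows with smallest lr_x1e4:
    gpu  acc  lr_x1e4
4    T4   14       34
0  A100   21       80
3  A100   95       81
group by gpu, min of acc:
gpu
A100    21
T4      14
Name: acc, dtype: int64
Then the label with the largest value: A100

A100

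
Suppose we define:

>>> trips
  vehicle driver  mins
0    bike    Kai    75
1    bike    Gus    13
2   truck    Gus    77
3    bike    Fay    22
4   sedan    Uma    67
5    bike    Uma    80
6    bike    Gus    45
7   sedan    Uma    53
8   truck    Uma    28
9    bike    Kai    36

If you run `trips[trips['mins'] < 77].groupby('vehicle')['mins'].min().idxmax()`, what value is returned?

sedan

filter rows where mins < 77:
  vehicle driver  mins
0    bike    Kai    75
1    bike    Gus    13
3    bike    Fay    22
4   sedan    Uma    67
6    bike    Gus    45
7   sedan    Uma    53
8   truck    Uma    28
9    bike    Kai    36
group by vehicle, min of mins:
vehicle
bike     13
sedan    53
truck    28
Name: mins, dtype: int64
label with the largest value → sedan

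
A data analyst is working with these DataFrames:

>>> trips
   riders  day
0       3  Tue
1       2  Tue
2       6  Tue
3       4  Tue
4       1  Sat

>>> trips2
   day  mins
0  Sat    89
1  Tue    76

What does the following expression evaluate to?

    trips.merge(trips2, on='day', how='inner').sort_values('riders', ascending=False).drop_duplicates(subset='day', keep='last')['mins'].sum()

165

merge on 'day' (how='inner') → 5 rows:
   riders  day  mins
0       3  Tue    76
1       2  Tue    76
2       6  Tue    76
3       4  Tue    76
4       1  Sat    89
sort by riders descending:
   riders  day  mins
2       6  Tue    76
3       4  Tue    76
0       3  Tue    76
1       2  Tue    76
4       1  Sat    89
drop duplicate day (keep=last):
   riders  day  mins
1       2  Tue    76
4       1  Sat    89
Reading off the sum of column 'mins', we get 165.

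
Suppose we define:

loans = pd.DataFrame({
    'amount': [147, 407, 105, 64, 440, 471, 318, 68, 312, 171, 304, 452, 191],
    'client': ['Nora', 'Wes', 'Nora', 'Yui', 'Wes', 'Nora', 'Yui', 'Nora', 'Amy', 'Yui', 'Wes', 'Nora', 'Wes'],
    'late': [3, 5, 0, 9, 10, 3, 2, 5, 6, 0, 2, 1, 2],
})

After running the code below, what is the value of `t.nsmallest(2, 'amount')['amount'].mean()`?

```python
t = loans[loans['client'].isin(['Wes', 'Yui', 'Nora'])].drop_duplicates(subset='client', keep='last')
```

181.0

filter rows where client in ['Wes', 'Yui', 'Nora']:
    amount client  late
0      147   Nora     3
1      407    Wes     5
2      105   Nora     0
3       64    Yui     9
4      440    Wes    10
5      471   Nora     3
6      318    Yui     2
7       68   Nora     5
9      171    Yui     0
10     304    Wes     2
11     452   Nora     1
12     191    Wes     2
drop duplicate client (keep=last):
    amount client  late
9      171    Yui     0
11     452   Nora     1
12     191    Wes     2
take 2 rows with smallest amount:
    amount client  late
9      171    Yui     0
12     191    Wes     2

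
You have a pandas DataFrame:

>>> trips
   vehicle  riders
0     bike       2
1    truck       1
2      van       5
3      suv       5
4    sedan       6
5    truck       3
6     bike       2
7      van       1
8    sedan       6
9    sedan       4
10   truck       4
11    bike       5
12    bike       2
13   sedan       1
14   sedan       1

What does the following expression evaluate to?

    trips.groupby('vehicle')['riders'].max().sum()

25

group by vehicle, max of riders:
vehicle
bike     5
sedan    6
suv      5
truck    4
van      5
Name: riders, dtype: int64
Hence 25.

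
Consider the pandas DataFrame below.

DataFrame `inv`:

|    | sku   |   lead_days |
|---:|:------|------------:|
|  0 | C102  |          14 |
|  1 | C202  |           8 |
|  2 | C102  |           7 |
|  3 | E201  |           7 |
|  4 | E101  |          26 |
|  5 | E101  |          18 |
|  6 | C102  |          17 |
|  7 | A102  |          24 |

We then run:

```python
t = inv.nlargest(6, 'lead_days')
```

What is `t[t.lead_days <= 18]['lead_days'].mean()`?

take 6 rows with largest lead_days:
    sku  lead_days
4  E101         26
7  A102         24
5  E101         18
6  C102         17
0  C102         14
1  C202          8
filter rows where lead_days <= 18:
    sku  lead_days
5  E101         18
6  C102         17
0  C102         14
1  C202          8
Hence 14.25.

14.25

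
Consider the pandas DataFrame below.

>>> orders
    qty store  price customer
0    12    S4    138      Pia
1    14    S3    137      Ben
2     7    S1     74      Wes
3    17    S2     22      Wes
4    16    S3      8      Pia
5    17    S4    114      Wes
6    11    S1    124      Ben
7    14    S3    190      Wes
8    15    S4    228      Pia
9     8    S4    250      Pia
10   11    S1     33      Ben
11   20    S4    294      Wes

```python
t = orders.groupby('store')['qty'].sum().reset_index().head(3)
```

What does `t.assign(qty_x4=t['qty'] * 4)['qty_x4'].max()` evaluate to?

group by store, sum of qty:
store
S1    29
S2    17
S3    44
S4    72
Name: qty, dtype: int64
reset_index():
  store  qty
0    S1   29
1    S2   17
2    S3   44
3    S4   72
take first 3 rows:
  store  qty
0    S1   29
1    S2   17
2    S3   44
add column qty_x4 = t['qty'] * 4:
  store  qty  qty_x4
0    S1   29     116
1    S2   17      68
2    S3   44     176
Finally, max of column 'qty_x4' = 176.

176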